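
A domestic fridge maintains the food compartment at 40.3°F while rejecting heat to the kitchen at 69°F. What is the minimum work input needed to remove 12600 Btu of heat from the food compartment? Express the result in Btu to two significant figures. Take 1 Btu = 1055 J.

In absolute terms T_C = 277.76 K and T_H = 293.71 K, so ΔT = 15.94 K.
The reversible limit is COP_R = T_C/ΔT = 17.42, so W_min = Q_C/COP = Q_C·ΔT/T_C.
W_min = 12600 × 15.94/277.76 = 723.3 Btu.

720 Btu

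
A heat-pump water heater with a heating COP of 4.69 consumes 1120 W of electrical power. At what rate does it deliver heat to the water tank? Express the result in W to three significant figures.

5250 W

Q̇_H = COP_HP × Ẇ = 4.69 × 1120 = 5253 W.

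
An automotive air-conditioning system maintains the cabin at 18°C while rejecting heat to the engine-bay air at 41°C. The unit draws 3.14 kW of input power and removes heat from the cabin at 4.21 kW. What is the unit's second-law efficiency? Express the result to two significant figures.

0.11

COP_actual = Q̇_C/Ẇ = 4.210/3.140 = 1.341.
In absolute terms T_C = 291.15 K and T_H = 314.15 K, so ΔT = 23.00 K.
COP_Carnot = T_C/ΔT = 291.15/23.00 = 12.66.
η_II = COP_actual/COP_Carnot = 1.341/12.66 = 0.1059.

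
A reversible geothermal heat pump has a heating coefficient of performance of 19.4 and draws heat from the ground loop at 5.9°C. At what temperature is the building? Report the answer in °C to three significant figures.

COP_HP = T_H/(T_H − T_C) rearranges to T_H = COP·T_C/(COP − 1).
With T_C = 279.05 K, T_H = 19.4 × 279.05/18.40 = 294.22 K.
Converting, 294.22 K = 21.07°C.

21.1 °C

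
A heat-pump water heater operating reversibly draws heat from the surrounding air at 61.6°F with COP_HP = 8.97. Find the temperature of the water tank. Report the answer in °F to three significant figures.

COP_HP = T_H/(T_H − T_C) rearranges to T_H = COP·T_C/(COP − 1).
With T_C = 289.59 K, T_H = 8.97 × 289.59/7.970 = 325.93 K.
Converting, 325.93 K = 127.00°F.

127 °F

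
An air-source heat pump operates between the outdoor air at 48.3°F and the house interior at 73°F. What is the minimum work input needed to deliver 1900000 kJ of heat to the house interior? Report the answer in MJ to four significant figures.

88.10 MJ

In absolute terms T_C = 282.21 K and T_H = 295.93 K, so ΔT = 13.72 K.
The reversible limit is COP_HP = T_H/ΔT = 21.57, so W_min = Q_H/COP = Q_H·ΔT/T_H.
W_min = 1900000 × 13.72/295.93 = 88100 kJ = 88.10 MJ.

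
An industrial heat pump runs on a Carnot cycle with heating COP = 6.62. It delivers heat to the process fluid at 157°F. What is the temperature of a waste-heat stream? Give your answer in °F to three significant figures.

COP_HP = T_H/(T_H − T_C) gives T_H − T_C = T_H/COP.
With T_H = 342.59 K, T_C = 342.59 × (1 − 1/6.62) = 290.84 K.
Converting, 290.84 K = 63.85°F.

63.8 °F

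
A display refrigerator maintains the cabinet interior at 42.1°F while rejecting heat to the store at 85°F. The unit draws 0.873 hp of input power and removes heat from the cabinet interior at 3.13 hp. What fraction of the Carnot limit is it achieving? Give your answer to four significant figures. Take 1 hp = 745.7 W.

0.3065

COP_actual = Q̇_C/Ẇ = 3.130/0.8730 = 3.585.
In absolute terms T_C = 278.76 K and T_H = 302.59 K, so ΔT = 23.83 K.
COP_Carnot = T_C/ΔT = 278.76/23.83 = 11.70.
η_II = COP_actual/COP_Carnot = 3.585/11.70 = 0.3065.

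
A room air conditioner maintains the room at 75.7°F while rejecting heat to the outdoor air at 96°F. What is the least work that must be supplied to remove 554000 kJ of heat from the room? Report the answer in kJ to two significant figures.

In absolute terms T_C = 297.43 K and T_H = 308.71 K, so ΔT = 11.28 K.
The reversible limit is COP_R = T_C/ΔT = 26.37, so W_min = Q_C/COP = Q_C·ΔT/T_C.
W_min = 554000 × 11.28/297.43 = 21010 kJ.

21000 kJ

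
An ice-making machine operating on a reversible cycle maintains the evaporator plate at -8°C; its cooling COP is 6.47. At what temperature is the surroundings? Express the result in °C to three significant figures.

33.0 °C

COP_R = T_C/(T_H − T_C) gives T_H − T_C = T_C/COP.
With T_C = 265.15 K, T_H = 265.15 × (1 + 1/6.47) = 306.13 K.
Converting, 306.13 K = 32.98°C.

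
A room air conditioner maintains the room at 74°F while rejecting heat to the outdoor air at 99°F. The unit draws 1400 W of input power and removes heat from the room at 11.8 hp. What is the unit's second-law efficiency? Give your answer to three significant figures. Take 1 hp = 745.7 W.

Converting, Q̇_C = 11.80 hp = 8799 W, so COP_actual = Q̇_C/Ẇ = 8799/1400 = 6.285.
In absolute terms T_C = 296.48 K and T_H = 310.37 K, so ΔT = 13.89 K.
COP_Carnot = T_C/ΔT = 296.48/13.89 = 21.35.
η_II = COP_actual/COP_Carnot = 6.285/21.35 = 0.2944.

0.294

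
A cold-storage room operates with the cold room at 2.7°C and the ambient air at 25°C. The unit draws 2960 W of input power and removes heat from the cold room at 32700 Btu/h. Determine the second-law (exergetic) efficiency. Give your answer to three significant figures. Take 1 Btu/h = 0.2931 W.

0.262

Converting, Q̇_C = 32700 Btu/h = 9584 W, so COP_actual = Q̇_C/Ẇ = 9584/2960 = 3.238.
In absolute terms T_C = 275.85 K and T_H = 298.15 K, so ΔT = 22.30 K.
COP_Carnot = T_C/ΔT = 275.85/22.30 = 12.37.
η_II = COP_actual/COP_Carnot = 3.238/12.37 = 0.2618.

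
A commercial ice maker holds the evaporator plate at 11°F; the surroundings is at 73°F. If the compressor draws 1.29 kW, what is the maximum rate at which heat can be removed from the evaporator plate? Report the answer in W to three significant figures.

9790 W

In absolute terms T_C = 261.48 K and T_H = 295.93 K, so ΔT = 34.44 K.
COP_Carnot = T_C/ΔT = 261.48/34.44 = 7.591.
Q̇_max = COP_Carnot × Ẇ = 7.591 × 1.290 kW = 9.793 kW = 9793 W.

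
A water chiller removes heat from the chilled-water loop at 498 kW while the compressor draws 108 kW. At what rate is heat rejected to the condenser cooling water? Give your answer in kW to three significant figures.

For a cyclic device the first law requires Q̇_H = Q̇_C + Ẇ.
Q̇_H = Q̇_C + Ẇ = 606.0 kW.

606 kW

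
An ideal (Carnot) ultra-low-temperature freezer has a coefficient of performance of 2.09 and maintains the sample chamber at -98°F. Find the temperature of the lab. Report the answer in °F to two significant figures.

75 °F

COP_R = T_C/(T_H − T_C) gives T_H − T_C = T_C/COP.
With T_C = 200.93 K, T_H = 200.93 × (1 + 1/2.09) = 297.07 K.
Converting, 297.07 K = 75.05°F.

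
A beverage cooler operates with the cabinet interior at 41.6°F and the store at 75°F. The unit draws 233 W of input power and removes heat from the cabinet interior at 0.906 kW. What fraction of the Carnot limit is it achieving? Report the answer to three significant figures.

Converting, Q̇_C = 0.9060 kW = 906.0 W, so COP_actual = Q̇_C/Ẇ = 906.0/233.0 = 3.888.
In absolute terms T_C = 278.48 K and T_H = 297.04 K, so ΔT = 18.56 K.
COP_Carnot = T_C/ΔT = 278.48/18.56 = 15.01.
η_II = COP_actual/COP_Carnot = 3.888/15.01 = 0.2591.

0.259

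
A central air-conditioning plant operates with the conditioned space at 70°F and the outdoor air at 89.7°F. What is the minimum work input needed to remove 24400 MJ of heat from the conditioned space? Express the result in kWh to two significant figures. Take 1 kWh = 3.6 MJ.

In absolute terms T_C = 294.26 K and T_H = 305.21 K, so ΔT = 10.94 K.
The reversible limit is COP_R = T_C/ΔT = 26.89, so W_min = Q_C/COP = Q_C·ΔT/T_C.
W_min = 24400 × 10.94/294.26 = 907.5 MJ = 252.1 kWh.

250 kWh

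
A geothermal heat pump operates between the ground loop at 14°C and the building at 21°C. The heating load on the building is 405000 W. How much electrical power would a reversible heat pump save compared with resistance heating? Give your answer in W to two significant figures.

In absolute terms T_C = 287.15 K and T_H = 294.15 K, so ΔT = 7.000 K.
COP_Carnot = T_H/ΔT = 294.15/7.000 = 42.02.
Resistance heating needs Ẇ_res = Q̇_H = 405000 W; the reversible heat pump needs only Ẇ_hp = Q̇_H/COP = 9638 W.
Saving = 405000 − 9638 = 395400 W.

400000 W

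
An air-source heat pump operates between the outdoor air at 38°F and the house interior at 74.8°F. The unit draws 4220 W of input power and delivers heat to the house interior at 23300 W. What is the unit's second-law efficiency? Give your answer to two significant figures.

0.38

COP_actual = Q̇_H/Ẇ = 23300/4220 = 5.521.
In absolute terms T_C = 276.48 K and T_H = 296.93 K, so ΔT = 20.44 K.
COP_Carnot = T_H/ΔT = 296.93/20.44 = 14.52.
η_II = COP_actual/COP_Carnot = 5.521/14.52 = 0.3802.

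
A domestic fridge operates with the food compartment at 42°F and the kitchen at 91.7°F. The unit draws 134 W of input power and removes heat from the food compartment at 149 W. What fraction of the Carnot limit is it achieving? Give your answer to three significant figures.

0.110

COP_actual = Q̇_C/Ẇ = 149.0/134.0 = 1.112.
In absolute terms T_C = 278.71 K and T_H = 306.32 K, so ΔT = 27.61 K.
COP_Carnot = T_C/ΔT = 278.71/27.61 = 10.09.
η_II = COP_actual/COP_Carnot = 1.112/10.09 = 0.1102.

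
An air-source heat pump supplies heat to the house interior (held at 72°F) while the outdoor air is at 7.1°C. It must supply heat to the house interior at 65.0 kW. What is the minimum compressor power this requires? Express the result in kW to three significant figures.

In absolute terms T_C = 280.25 K and T_H = 295.37 K, so ΔT = 15.12 K.
COP_Carnot = T_H/ΔT = 295.37/15.12 = 19.53.
Ẇ_min = Q̇/COP_Carnot = 65.00/19.53 = 3.328 kW.

3.33 kW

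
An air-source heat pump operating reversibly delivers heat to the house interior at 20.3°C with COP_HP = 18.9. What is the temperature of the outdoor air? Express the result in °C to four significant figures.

4.774 °C

COP_HP = T_H/(T_H − T_C) gives T_H − T_C = T_H/COP.
With T_H = 293.45 K, T_C = 293.45 × (1 − 1/18.9) = 277.92 K.
Converting, 277.92 K = 4.77°C.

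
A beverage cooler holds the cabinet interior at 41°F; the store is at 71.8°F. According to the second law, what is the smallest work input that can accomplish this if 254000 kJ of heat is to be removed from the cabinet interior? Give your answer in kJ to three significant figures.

In absolute terms T_C = 278.15 K and T_H = 295.26 K, so ΔT = 17.11 K.
The reversible limit is COP_R = T_C/ΔT = 16.26, so W_min = Q_C/COP = Q_C·ΔT/T_C.
W_min = 254000 × 17.11/278.15 = 15630 kJ.

15600 kJ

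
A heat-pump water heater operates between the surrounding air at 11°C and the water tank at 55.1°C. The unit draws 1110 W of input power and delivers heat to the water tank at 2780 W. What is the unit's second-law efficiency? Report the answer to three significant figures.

COP_actual = Q̇_H/Ẇ = 2780/1110 = 2.505.
In absolute terms T_C = 284.15 K and T_H = 328.25 K, so ΔT = 44.10 K.
COP_Carnot = T_H/ΔT = 328.25/44.10 = 7.443.
η_II = COP_actual/COP_Carnot = 2.505/7.443 = 0.3365.

0.336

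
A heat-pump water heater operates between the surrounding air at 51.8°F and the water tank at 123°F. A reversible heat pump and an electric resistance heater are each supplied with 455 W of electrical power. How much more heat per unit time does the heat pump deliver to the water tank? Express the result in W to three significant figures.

3270 W

In absolute terms T_C = 284.15 K and T_H = 323.71 K, so ΔT = 39.56 K.
COP_Carnot = T_H/ΔT = 323.71/39.56 = 8.184.
The heat pump delivers Q̇_H = COP × Ẇ = 3724 W; the resistance heater delivers Ẇ = 455.0 W.
Extra = (COP − 1)·Ẇ = 3269 W.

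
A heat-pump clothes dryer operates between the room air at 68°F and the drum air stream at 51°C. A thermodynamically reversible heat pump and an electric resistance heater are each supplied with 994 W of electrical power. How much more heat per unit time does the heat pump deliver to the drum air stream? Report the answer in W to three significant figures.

In absolute terms T_C = 293.15 K and T_H = 324.15 K, so ΔT = 31.00 K.
COP_Carnot = T_H/ΔT = 324.15/31.00 = 10.46.
The heat pump delivers Q̇_H = COP × Ẇ = 10390 W; the resistance heater delivers Ẇ = 994.0 W.
Extra = (COP − 1)·Ẇ = 9400 W.

9400 W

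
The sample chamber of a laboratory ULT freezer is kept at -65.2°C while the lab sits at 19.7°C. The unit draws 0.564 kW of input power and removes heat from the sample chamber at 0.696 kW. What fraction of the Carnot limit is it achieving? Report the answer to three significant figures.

COP_actual = Q̇_C/Ẇ = 0.6960/0.5640 = 1.234.
In absolute terms T_C = 207.95 K and T_H = 292.85 K, so ΔT = 84.90 K.
COP_Carnot = T_C/ΔT = 207.95/84.90 = 2.449.
η_II = COP_actual/COP_Carnot = 1.234/2.449 = 0.5038.

0.504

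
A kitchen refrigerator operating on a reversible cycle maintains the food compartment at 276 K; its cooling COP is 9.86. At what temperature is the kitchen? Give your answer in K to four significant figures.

304.0 K

COP_R = T_C/(T_H − T_C) gives T_H − T_C = T_C/COP.
With T_C = 276.00 K, T_H = 276.00 × (1 + 1/9.86) = 303.99 K.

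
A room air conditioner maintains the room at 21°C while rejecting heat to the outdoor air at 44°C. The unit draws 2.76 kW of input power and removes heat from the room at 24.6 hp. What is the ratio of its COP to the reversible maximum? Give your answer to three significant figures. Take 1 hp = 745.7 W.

0.520

Converting, Q̇_C = 24.60 hp = 18.34 kW, so COP_actual = Q̇_C/Ẇ = 18.34/2.760 = 6.646.
In absolute terms T_C = 294.15 K and T_H = 317.15 K, so ΔT = 23.00 K.
COP_Carnot = T_C/ΔT = 294.15/23.00 = 12.79.
η_II = COP_actual/COP_Carnot = 6.646/12.79 = 0.5197.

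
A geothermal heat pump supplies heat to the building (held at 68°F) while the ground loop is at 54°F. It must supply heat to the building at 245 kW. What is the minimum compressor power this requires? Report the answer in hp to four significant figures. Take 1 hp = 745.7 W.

In absolute terms T_C = 285.37 K and T_H = 293.15 K, so ΔT = 7.778 K.
COP_Carnot = T_H/ΔT = 293.15/7.778 = 37.69.
Ẇ_min = Q̇/COP_Carnot = 245.0/37.69 = 6.500 kW = 8.717 hp.

8.717 hp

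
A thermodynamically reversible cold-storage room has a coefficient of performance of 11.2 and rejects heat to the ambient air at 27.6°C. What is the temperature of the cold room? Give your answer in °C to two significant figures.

For a Carnot refrigerator COP_R = T_C/(T_H − T_C), so T_C = COP·T_H/(1 + COP).
With T_H = 300.75 K, T_C = 11.2 × 300.75/12.20 = 276.10 K.
Converting, 276.10 K = 2.95°C.

2.9 °C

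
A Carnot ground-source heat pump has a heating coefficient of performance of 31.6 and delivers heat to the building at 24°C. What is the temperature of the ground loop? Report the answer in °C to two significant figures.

15 °C

COP_HP = T_H/(T_H − T_C) gives T_H − T_C = T_H/COP.
With T_H = 297.15 K, T_C = 297.15 × (1 − 1/31.6) = 287.75 K.
Converting, 287.75 K = 14.60°C.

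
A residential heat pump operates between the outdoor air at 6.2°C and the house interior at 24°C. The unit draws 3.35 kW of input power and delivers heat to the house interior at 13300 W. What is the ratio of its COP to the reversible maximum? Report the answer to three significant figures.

Converting, Q̇_H = 13300 W = 13.30 kW, so COP_actual = Q̇_H/Ẇ = 13.30/3.350 = 3.970.
In absolute terms T_C = 279.35 K and T_H = 297.15 K, so ΔT = 17.80 K.
COP_Carnot = T_H/ΔT = 297.15/17.80 = 16.69.
η_II = COP_actual/COP_Carnot = 3.970/16.69 = 0.2378.

0.238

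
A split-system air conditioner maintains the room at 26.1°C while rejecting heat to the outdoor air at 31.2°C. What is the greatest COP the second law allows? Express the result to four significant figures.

58.68

In absolute terms T_C = 299.25 K and T_H = 304.35 K, so ΔT = 5.100 K.
For a reversible cycle, COP_Carnot = T_C/ΔT = 299.25/5.100 = 58.68.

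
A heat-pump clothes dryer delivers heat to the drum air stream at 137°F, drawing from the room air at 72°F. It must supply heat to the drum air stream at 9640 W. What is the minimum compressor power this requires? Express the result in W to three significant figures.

In absolute terms T_C = 295.37 K and T_H = 331.48 K, so ΔT = 36.11 K.
COP_Carnot = T_H/ΔT = 331.48/36.11 = 9.180.
Ẇ_min = Q̇/COP_Carnot = 9640/9.180 = 1050 W.

1050 W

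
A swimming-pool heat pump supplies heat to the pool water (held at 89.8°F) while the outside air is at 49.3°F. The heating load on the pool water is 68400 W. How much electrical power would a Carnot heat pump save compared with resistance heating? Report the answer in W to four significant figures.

63360 W

In absolute terms T_C = 282.76 K and T_H = 305.26 K, so ΔT = 22.50 K.
COP_Carnot = T_H/ΔT = 305.26/22.50 = 13.57.
Resistance heating needs Ẇ_res = Q̇_H = 68400 W; the reversible heat pump needs only Ẇ_hp = Q̇_H/COP = 5042 W.
Saving = 68400 − 5042 = 63360 W.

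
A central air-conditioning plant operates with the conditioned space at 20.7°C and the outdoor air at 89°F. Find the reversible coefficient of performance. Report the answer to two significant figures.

27

In absolute terms T_C = 293.85 K and T_H = 304.82 K, so ΔT = 10.97 K.
For a reversible cycle, COP_Carnot = T_C/ΔT = 293.85/10.97 = 26.79.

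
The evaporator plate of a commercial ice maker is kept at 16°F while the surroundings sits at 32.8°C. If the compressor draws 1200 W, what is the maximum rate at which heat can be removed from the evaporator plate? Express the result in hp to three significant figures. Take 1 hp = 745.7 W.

In absolute terms T_C = 264.26 K and T_H = 305.95 K, so ΔT = 41.69 K.
COP_Carnot = T_C/ΔT = 264.26/41.69 = 6.339.
Q̇_max = COP_Carnot × Ẇ = 6.339 × 1200 W = 7607 W = 10.20 hp.

10.2 hp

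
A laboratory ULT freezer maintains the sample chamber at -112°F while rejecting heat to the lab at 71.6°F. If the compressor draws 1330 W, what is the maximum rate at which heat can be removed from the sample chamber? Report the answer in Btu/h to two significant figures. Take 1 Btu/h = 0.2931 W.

In absolute terms T_C = 193.15 K and T_H = 295.15 K, so ΔT = 102.0 K.
COP_Carnot = T_C/ΔT = 193.15/102.0 = 1.894.
Q̇_max = COP_Carnot × Ẇ = 1.894 × 1330 W = 2519 W = 8593 Btu/h.

8600 Btu/h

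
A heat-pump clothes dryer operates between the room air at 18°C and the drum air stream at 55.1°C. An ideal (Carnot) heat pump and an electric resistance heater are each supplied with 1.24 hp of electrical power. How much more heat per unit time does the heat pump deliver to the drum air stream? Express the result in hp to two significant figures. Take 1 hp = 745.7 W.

In absolute terms T_C = 291.15 K and T_H = 328.25 K, so ΔT = 37.10 K.
COP_Carnot = T_H/ΔT = 328.25/37.10 = 8.848.
The heat pump delivers Q̇_H = COP × Ẇ = 10.97 hp; the resistance heater delivers Ẇ = 1.240 hp.
Extra = (COP − 1)·Ẇ = 9.731 hp.

9.7 hp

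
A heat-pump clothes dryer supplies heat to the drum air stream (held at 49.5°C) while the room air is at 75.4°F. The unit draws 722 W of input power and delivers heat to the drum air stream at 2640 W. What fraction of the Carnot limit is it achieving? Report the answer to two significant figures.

COP_actual = Q̇_H/Ẇ = 2640/722.0 = 3.657.
In absolute terms T_C = 297.26 K and T_H = 322.65 K, so ΔT = 25.39 K.
COP_Carnot = T_H/ΔT = 322.65/25.39 = 12.71.
η_II = COP_actual/COP_Carnot = 3.657/12.71 = 0.2877.

0.29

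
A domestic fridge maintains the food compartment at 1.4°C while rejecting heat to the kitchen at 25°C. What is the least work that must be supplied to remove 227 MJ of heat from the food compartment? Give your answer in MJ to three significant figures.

19.5 MJ

In absolute terms T_C = 274.55 K and T_H = 298.15 K, so ΔT = 23.60 K.
The reversible limit is COP_R = T_C/ΔT = 11.63, so W_min = Q_C/COP = Q_C·ΔT/T_C.
W_min = 227.0 × 23.60/274.55 = 19.51 MJ.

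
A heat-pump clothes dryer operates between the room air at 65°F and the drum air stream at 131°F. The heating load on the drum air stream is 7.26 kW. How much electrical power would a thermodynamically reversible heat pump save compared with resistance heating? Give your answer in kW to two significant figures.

6.4 kW

In absolute terms T_C = 291.48 K and T_H = 328.15 K, so ΔT = 36.67 K.
COP_Carnot = T_H/ΔT = 328.15/36.67 = 8.950.
Resistance heating needs Ẇ_res = Q̇_H = 7.260 kW; the reversible heat pump needs only Ẇ_hp = Q̇_H/COP = 0.8112 kW.
Saving = 7.260 − 0.8112 = 6.449 kW.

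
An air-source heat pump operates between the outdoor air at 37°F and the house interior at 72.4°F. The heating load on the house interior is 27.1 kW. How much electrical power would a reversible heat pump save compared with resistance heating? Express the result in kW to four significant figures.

In absolute terms T_C = 275.93 K and T_H = 295.59 K, so ΔT = 19.67 K.
COP_Carnot = T_H/ΔT = 295.59/19.67 = 15.03.
Resistance heating needs Ẇ_res = Q̇_H = 27.10 kW; the reversible heat pump needs only Ẇ_hp = Q̇_H/COP = 1.803 kW.
Saving = 27.10 − 1.803 = 25.30 kW.

25.30 kW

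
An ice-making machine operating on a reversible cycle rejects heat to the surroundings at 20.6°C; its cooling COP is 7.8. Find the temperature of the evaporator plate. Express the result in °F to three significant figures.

8.99 °F

For a Carnot refrigerator COP_R = T_C/(T_H − T_C), so T_C = COP·T_H/(1 + COP).
With T_H = 293.75 K, T_C = 7.8 × 293.75/8.800 = 260.37 K.
Converting, 260.37 K = 8.99°F.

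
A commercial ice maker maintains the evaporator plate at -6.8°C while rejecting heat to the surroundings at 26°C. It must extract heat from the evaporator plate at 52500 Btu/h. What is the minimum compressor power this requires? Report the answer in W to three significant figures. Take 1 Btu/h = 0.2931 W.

In absolute terms T_C = 266.35 K and T_H = 299.15 K, so ΔT = 32.80 K.
COP_Carnot = T_C/ΔT = 266.35/32.80 = 8.120.
Ẇ_min = Q̇/COP_Carnot = 52500/8.120 = 6465 Btu/h = 1895 W.

1890 W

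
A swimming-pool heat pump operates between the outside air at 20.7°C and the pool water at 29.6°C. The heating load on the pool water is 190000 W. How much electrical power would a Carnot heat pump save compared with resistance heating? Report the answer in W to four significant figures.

184400 W

In absolute terms T_C = 293.85 K and T_H = 302.75 K, so ΔT = 8.900 K.
COP_Carnot = T_H/ΔT = 302.75/8.900 = 34.02.
Resistance heating needs Ẇ_res = Q̇_H = 190000 W; the reversible heat pump needs only Ẇ_hp = Q̇_H/COP = 5585 W.
Saving = 190000 − 5585 = 184400 W.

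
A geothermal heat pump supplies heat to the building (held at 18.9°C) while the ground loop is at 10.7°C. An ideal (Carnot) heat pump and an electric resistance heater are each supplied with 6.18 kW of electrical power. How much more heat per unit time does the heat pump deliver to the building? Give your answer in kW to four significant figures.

213.9 kW

In absolute terms T_C = 283.85 K and T_H = 292.05 K, so ΔT = 8.200 K.
COP_Carnot = T_H/ΔT = 292.05/8.200 = 35.62.
The heat pump delivers Q̇_H = COP × Ẇ = 220.1 kW; the resistance heater delivers Ẇ = 6.180 kW.
Extra = (COP − 1)·Ẇ = 213.9 kW.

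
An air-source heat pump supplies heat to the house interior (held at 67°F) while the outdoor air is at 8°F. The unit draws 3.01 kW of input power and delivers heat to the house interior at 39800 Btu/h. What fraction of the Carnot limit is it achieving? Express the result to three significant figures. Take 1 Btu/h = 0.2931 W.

Converting, Q̇_H = 39800 Btu/h = 11.67 kW, so COP_actual = Q̇_H/Ẇ = 11.67/3.010 = 3.876.
In absolute terms T_C = 259.82 K and T_H = 292.59 K, so ΔT = 32.78 K.
COP_Carnot = T_H/ΔT = 292.59/32.78 = 8.927.
η_II = COP_actual/COP_Carnot = 3.876/8.927 = 0.4342.

0.434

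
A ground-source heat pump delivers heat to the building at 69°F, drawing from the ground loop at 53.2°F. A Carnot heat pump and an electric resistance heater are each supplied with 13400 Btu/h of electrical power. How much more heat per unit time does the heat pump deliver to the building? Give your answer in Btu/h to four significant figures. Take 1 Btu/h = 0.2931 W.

435000 Btu/h

In absolute terms T_C = 284.93 K and T_H = 293.71 K, so ΔT = 8.778 K.
COP_Carnot = T_H/ΔT = 293.71/8.778 = 33.46.
The heat pump delivers Q̇_H = COP × Ẇ = 448400 Btu/h; the resistance heater delivers Ẇ = 13400 Btu/h.
Extra = (COP − 1)·Ẇ = 435000 Btu/h.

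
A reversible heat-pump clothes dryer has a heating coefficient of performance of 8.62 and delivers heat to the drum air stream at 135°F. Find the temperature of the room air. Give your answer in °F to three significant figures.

66.0 °F

COP_HP = T_H/(T_H − T_C) gives T_H − T_C = T_H/COP.
With T_H = 330.37 K, T_C = 330.37 × (1 − 1/8.62) = 292.05 K.
Converting, 292.05 K = 66.01°F.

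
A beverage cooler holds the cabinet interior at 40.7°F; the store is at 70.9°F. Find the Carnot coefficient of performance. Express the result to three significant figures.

16.6

In absolute terms T_C = 277.98 K and T_H = 294.76 K, so ΔT = 16.78 K.
For a reversible cycle, COP_Carnot = T_C/ΔT = 277.98/16.78 = 16.57.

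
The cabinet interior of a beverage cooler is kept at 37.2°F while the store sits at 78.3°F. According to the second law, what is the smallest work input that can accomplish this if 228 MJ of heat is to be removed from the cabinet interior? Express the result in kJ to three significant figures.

18900 kJ

In absolute terms T_C = 276.04 K and T_H = 298.87 K, so ΔT = 22.83 K.
The reversible limit is COP_R = T_C/ΔT = 12.09, so W_min = Q_C/COP = Q_C·ΔT/T_C.
W_min = 228.0 × 22.83/276.04 = 18.86 MJ = 18860 kJ.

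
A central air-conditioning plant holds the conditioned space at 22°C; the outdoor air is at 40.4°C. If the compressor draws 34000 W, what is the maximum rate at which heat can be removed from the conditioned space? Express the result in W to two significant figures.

In absolute terms T_C = 295.15 K and T_H = 313.55 K, so ΔT = 18.40 K.
COP_Carnot = T_C/ΔT = 295.15/18.40 = 16.04.
Q̇_max = COP_Carnot × Ẇ = 16.04 × 34000 W = 545400 W.

550000 W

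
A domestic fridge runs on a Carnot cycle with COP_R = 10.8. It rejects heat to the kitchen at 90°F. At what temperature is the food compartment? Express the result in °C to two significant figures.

6.3 °C

For a Carnot refrigerator COP_R = T_C/(T_H − T_C), so T_C = COP·T_H/(1 + COP).
With T_H = 305.37 K, T_C = 10.8 × 305.37/11.80 = 279.49 K.
Converting, 279.49 K = 6.34°C.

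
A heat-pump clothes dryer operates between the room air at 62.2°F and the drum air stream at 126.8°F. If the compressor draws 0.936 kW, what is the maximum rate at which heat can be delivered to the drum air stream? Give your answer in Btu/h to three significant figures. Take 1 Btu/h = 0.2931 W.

29000 Btu/h

In absolute terms T_C = 289.93 K and T_H = 325.82 K, so ΔT = 35.89 K.
COP_Carnot = T_H/ΔT = 325.82/35.89 = 9.078.
Q̇_max = COP_Carnot × Ẇ = 9.078 × 0.9360 kW = 8.497 kW = 28990 Btu/h.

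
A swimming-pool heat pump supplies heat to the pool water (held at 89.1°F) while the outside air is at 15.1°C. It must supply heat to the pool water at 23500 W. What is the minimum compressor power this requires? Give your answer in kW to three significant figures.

1.28 kW

In absolute terms T_C = 288.25 K and T_H = 304.87 K, so ΔT = 16.62 K.
COP_Carnot = T_H/ΔT = 304.87/16.62 = 18.34.
Ẇ_min = Q̇/COP_Carnot = 23500/18.34 = 1281 W = 1.281 kW.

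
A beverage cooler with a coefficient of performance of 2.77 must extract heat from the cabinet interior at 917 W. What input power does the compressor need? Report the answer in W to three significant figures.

Ẇ = Q̇_C/COP = 917.0/2.77 = 331.0 W.

331 W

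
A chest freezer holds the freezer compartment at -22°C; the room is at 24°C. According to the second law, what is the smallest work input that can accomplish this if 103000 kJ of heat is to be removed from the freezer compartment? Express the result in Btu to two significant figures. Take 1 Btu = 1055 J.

In absolute terms T_C = 251.15 K and T_H = 297.15 K, so ΔT = 46.00 K.
The reversible limit is COP_R = T_C/ΔT = 5.460, so W_min = Q_C/COP = Q_C·ΔT/T_C.
W_min = 103000 × 46.00/251.15 = 18870 kJ = 17880 Btu.

18000 Btu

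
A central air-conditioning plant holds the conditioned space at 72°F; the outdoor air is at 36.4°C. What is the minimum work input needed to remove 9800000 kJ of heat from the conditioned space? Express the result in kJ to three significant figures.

In absolute terms T_C = 295.37 K and T_H = 309.55 K, so ΔT = 14.18 K.
The reversible limit is COP_R = T_C/ΔT = 20.83, so W_min = Q_C/COP = Q_C·ΔT/T_C.
W_min = 9800000 × 14.18/295.37 = 470400 kJ.

470000 kJ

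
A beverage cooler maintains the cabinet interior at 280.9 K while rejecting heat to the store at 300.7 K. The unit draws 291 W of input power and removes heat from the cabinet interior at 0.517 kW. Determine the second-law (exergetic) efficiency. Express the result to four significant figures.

Converting, Q̇_C = 0.5170 kW = 517.0 W, so COP_actual = Q̇_C/Ẇ = 517.0/291.0 = 1.777.
The reservoir spacing is ΔT = 300.7 − 280.9 = 19.80 K.
COP_Carnot = T_C/ΔT = 280.90/19.80 = 14.19.
η_II = COP_actual/COP_Carnot = 1.777/14.19 = 0.1252.

0.1252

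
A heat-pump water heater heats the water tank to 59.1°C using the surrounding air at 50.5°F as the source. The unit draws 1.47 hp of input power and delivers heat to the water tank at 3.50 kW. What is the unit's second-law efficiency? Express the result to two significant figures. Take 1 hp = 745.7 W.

0.47

Converting, Q̇_H = 3.500 kW = 4.694 hp, so COP_actual = Q̇_H/Ẇ = 4.694/1.470 = 3.193.
In absolute terms T_C = 283.43 K and T_H = 332.25 K, so ΔT = 48.82 K.
COP_Carnot = T_H/ΔT = 332.25/48.82 = 6.805.
η_II = COP_actual/COP_Carnot = 3.193/6.805 = 0.4692.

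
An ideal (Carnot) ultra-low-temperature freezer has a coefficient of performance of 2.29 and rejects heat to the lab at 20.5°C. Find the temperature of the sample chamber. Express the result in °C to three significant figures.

For a Carnot refrigerator COP_R = T_C/(T_H − T_C), so T_C = COP·T_H/(1 + COP).
With T_H = 293.65 K, T_C = 2.29 × 293.65/3.290 = 204.39 K.
Converting, 204.39 K = -68.76°C.

-68.8 °C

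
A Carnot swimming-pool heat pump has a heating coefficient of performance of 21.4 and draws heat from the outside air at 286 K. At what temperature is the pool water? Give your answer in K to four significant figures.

300.0 K

COP_HP = T_H/(T_H − T_C) rearranges to T_H = COP·T_C/(COP − 1).
With T_C = 286.00 K, T_H = 21.4 × 286.00/20.40 = 300.02 K.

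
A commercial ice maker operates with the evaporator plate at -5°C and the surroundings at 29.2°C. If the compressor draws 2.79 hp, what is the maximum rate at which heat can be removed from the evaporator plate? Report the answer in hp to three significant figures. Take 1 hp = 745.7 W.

In absolute terms T_C = 268.15 K and T_H = 302.35 K, so ΔT = 34.20 K.
COP_Carnot = T_C/ΔT = 268.15/34.20 = 7.841.
Q̇_max = COP_Carnot × Ẇ = 7.841 × 2.790 hp = 21.88 hp.

21.9 hp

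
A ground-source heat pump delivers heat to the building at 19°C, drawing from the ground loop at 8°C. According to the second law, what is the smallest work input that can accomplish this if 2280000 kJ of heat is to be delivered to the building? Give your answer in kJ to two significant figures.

In absolute terms T_C = 281.15 K and T_H = 292.15 K, so ΔT = 11.00 K.
The reversible limit is COP_HP = T_H/ΔT = 26.56, so W_min = Q_H/COP = Q_H·ΔT/T_H.
W_min = 2280000 × 11.00/292.15 = 85850 kJ.

86000 kJ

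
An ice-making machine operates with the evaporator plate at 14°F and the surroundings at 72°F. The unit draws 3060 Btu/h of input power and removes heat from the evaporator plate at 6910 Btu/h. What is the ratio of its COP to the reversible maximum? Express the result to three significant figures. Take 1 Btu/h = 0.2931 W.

0.277

COP_actual = Q̇_C/Ẇ = 6910/3060 = 2.258.
In absolute terms T_C = 263.15 K and T_H = 295.37 K, so ΔT = 32.22 K.
COP_Carnot = T_C/ΔT = 263.15/32.22 = 8.167.
η_II = COP_actual/COP_Carnot = 2.258/8.167 = 0.2765.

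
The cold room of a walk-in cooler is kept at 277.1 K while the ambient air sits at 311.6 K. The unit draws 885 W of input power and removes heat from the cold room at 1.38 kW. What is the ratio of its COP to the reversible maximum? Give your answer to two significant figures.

0.19

Converting, Q̇_C = 1.380 kW = 1380 W, so COP_actual = Q̇_C/Ẇ = 1380/885.0 = 1.559.
The reservoir spacing is ΔT = 311.6 − 277.1 = 34.50 K.
COP_Carnot = T_C/ΔT = 277.10/34.50 = 8.032.
η_II = COP_actual/COP_Carnot = 1.559/8.032 = 0.1941.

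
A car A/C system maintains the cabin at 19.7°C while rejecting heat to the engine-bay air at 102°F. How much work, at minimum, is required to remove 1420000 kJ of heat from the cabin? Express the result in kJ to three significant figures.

In absolute terms T_C = 292.85 K and T_H = 312.04 K, so ΔT = 19.19 K.
The reversible limit is COP_R = T_C/ΔT = 15.26, so W_min = Q_C/COP = Q_C·ΔT/T_C.
W_min = 1420000 × 19.19/292.85 = 93040 kJ.

93000 kJ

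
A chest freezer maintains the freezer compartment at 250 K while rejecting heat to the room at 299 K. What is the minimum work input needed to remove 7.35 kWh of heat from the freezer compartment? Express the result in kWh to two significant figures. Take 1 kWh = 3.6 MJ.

The reservoir spacing is ΔT = 299 − 250 = 49.00 K.
The reversible limit is COP_R = T_C/ΔT = 5.102, so W_min = Q_C/COP = Q_C·ΔT/T_C.
W_min = 7.350 × 49.00/250.00 = 1.441 kWh.

1.4 kWh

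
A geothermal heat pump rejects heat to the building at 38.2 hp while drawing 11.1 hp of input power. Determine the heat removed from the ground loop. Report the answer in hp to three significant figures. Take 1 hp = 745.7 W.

For a cyclic device the first law requires Q̇_H = Q̇_C + Ẇ.
Q̇_C = Q̇_H − Ẇ = 27.10 hp.

27.1 hp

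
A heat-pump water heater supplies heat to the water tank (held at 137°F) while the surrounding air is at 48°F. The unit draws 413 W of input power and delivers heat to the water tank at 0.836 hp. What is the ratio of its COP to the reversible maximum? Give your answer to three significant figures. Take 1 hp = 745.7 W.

Converting, Q̇_H = 0.8360 hp = 623.4 W, so COP_actual = Q̇_H/Ẇ = 623.4/413.0 = 1.509.
In absolute terms T_C = 282.04 K and T_H = 331.48 K, so ΔT = 49.44 K.
COP_Carnot = T_H/ΔT = 331.48/49.44 = 6.704.
η_II = COP_actual/COP_Carnot = 1.509/6.704 = 0.2252.

0.225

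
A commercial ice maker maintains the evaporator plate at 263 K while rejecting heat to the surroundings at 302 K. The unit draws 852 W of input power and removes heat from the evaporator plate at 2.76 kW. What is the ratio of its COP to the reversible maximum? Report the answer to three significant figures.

Converting, Q̇_C = 2.760 kW = 2760 W, so COP_actual = Q̇_C/Ẇ = 2760/852.0 = 3.239.
The reservoir spacing is ΔT = 302 − 263 = 39.00 K.
COP_Carnot = T_C/ΔT = 263.00/39.00 = 6.744.
η_II = COP_actual/COP_Carnot = 3.239/6.744 = 0.4804.

0.480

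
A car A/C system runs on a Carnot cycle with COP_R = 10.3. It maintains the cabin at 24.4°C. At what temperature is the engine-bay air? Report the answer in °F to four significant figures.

127.9 °F

COP_R = T_C/(T_H − T_C) gives T_H − T_C = T_C/COP.
With T_C = 297.55 K, T_H = 297.55 × (1 + 1/10.3) = 326.44 K.
Converting, 326.44 K = 127.92°F.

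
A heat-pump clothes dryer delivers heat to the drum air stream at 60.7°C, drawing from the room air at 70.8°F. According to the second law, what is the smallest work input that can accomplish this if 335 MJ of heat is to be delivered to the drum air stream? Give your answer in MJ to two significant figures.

In absolute terms T_C = 294.71 K and T_H = 333.85 K, so ΔT = 39.14 K.
The reversible limit is COP_HP = T_H/ΔT = 8.529, so W_min = Q_H/COP = Q_H·ΔT/T_H.
W_min = 335.0 × 39.14/333.85 = 39.28 MJ.

39 MJ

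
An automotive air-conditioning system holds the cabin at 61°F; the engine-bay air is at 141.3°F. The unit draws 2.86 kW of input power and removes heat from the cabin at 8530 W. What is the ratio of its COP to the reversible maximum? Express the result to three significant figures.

0.460

Converting, Q̇_C = 8530 W = 8.530 kW, so COP_actual = Q̇_C/Ẇ = 8.530/2.860 = 2.983.
In absolute terms T_C = 289.26 K and T_H = 333.87 K, so ΔT = 44.61 K.
COP_Carnot = T_C/ΔT = 289.26/44.61 = 6.484.
η_II = COP_actual/COP_Carnot = 2.983/6.484 = 0.4600.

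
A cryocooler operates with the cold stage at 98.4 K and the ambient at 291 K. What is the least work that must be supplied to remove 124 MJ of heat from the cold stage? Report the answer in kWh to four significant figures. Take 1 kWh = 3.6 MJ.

67.42 kWh

The reservoir spacing is ΔT = 291 − 98.4 = 192.6 K.
The reversible limit is COP_R = T_C/ΔT = 0.5109, so W_min = Q_C/COP = Q_C·ΔT/T_C.
W_min = 124.0 × 192.6/98.40 = 242.7 MJ = 67.42 kWh.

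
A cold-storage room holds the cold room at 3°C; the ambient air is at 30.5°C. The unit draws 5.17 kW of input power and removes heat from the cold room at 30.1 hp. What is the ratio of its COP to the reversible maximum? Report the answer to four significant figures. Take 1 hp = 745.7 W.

0.4323

Converting, Q̇_C = 30.10 hp = 22.45 kW, so COP_actual = Q̇_C/Ẇ = 22.45/5.170 = 4.342.
In absolute terms T_C = 276.15 K and T_H = 303.65 K, so ΔT = 27.50 K.
COP_Carnot = T_C/ΔT = 276.15/27.50 = 10.04.
η_II = COP_actual/COP_Carnot = 4.342/10.04 = 0.4323.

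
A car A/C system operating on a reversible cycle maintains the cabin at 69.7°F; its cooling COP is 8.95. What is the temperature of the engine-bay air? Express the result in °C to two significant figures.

54 °C

COP_R = T_C/(T_H − T_C) gives T_H − T_C = T_C/COP.
With T_C = 294.09 K, T_H = 294.09 × (1 + 1/8.95) = 326.95 K.
Converting, 326.95 K = 53.80°C.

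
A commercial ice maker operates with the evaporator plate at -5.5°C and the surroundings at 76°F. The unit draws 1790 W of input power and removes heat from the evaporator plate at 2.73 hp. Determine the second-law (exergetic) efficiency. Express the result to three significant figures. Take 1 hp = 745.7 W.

Converting, Q̇_C = 2.730 hp = 2036 W, so COP_actual = Q̇_C/Ẇ = 2036/1790 = 1.137.
In absolute terms T_C = 267.65 K and T_H = 297.59 K, so ΔT = 29.94 K.
COP_Carnot = T_C/ΔT = 267.65/29.94 = 8.938.
η_II = COP_actual/COP_Carnot = 1.137/8.938 = 0.1272.

0.127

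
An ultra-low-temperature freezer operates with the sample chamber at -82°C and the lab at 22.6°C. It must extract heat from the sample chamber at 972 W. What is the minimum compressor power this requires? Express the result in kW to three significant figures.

In absolute terms T_C = 191.15 K and T_H = 295.75 K, so ΔT = 104.6 K.
COP_Carnot = T_C/ΔT = 191.15/104.6 = 1.827.
Ẇ_min = Q̇/COP_Carnot = 972.0/1.827 = 531.9 W = 0.5319 kW.

0.532 kW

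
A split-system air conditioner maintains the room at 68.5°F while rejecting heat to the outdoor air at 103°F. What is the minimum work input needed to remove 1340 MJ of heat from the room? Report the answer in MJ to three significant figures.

In absolute terms T_C = 293.43 K and T_H = 312.59 K, so ΔT = 19.17 K.
The reversible limit is COP_R = T_C/ΔT = 15.31, so W_min = Q_C/COP = Q_C·ΔT/T_C.
W_min = 1340 × 19.17/293.43 = 87.53 MJ.

87.5 MJ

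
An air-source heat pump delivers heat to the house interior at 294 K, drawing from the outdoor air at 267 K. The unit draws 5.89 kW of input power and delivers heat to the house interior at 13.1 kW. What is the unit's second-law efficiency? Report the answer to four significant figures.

0.2043

COP_actual = Q̇_H/Ẇ = 13.10/5.890 = 2.224.
The reservoir spacing is ΔT = 294 − 267 = 27.00 K.
COP_Carnot = T_H/ΔT = 294.00/27.00 = 10.89.
η_II = COP_actual/COP_Carnot = 2.224/10.89 = 0.2043.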